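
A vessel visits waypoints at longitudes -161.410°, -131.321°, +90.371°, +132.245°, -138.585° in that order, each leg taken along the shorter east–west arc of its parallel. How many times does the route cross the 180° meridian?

Leg 1: -161.410° → -131.321°, shortest Δλ = 30.089° (east) — does not cross 180°.
Leg 2: -131.321° → +90.371°, shortest Δλ = -138.308° (west) — crosses 180°.
Leg 3: +90.371° → +132.245°, shortest Δλ = 41.874° (east) — does not cross 180°.
Leg 4: +132.245° → -138.585°, shortest Δλ = 89.17° (east) — crosses 180°.
Total crossings: 2.

2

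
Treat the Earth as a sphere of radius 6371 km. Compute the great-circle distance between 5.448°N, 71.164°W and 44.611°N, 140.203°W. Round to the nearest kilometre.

7931 km

Δλ = -140.203 − -71.164 = -69.039°.
Δφ = 44.611 − 5.448 = 39.163°.
a = sin²(Δφ/2) + cos φ₁ · cos φ₂ · sin²(Δλ/2) = 0.339903.
c = 2·atan2(√a, √(1−a)) = 1.24486 rad → d = 6371·c ≈ 7931.02 km.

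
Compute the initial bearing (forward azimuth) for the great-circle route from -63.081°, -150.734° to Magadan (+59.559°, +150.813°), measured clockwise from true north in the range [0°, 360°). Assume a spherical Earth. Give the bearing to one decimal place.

325.4°

Δλ = 150.813 − -150.734 = 301.547°; wrapped into (−180°, 180°]: -58.453°.
θ = atan2( sin Δλ · cos φ₂ , cos φ₁ · sin φ₂ − sin φ₁ · cos φ₂ · cos Δλ )
  = atan2(-0.43177, 0.62668) = -34.566° → normalised to [0°, 360°): 325.434°.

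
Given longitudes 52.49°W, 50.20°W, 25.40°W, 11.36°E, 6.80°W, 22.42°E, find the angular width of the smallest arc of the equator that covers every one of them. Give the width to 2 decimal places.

Sort the longitudes: -52.49°, -50.20°, -25.40°, -6.80°, +11.36°, +22.42°.
Eastward gaps between consecutive values (wrapping around): 2.29°, 24.80°, 18.60°, 18.16°, 11.06°, 285.09°.
Largest gap = 285.09° ⇒ minimal covering band is its complement: 360° − 285.09° = 74.91°.
Band runs from -52.49° eastward to +22.42°.

74.91°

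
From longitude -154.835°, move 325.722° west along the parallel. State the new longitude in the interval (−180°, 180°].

-120.557°

Start at -154.835°; shift −325.722° → -480.557°.
-480.557° lies outside (−180°, 180°]; add 360° → -120.557°.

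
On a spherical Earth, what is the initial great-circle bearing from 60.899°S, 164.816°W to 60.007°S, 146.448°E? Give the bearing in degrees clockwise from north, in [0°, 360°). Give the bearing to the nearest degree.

Δλ = 146.448 − -164.816 = 311.264°; wrapped into (−180°, 180°]: -48.736°.
θ = atan2( sin Δλ · cos φ₂ , cos φ₁ · sin φ₂ − sin φ₁ · cos φ₂ · cos Δλ )
  = atan2(-0.37576, -0.13315) = -109.511° → normalised to [0°, 360°): 250.489°.

250°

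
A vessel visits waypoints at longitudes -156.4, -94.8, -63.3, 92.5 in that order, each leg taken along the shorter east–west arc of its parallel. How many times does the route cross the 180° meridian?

Leg 1: -156.4° → -94.8°, shortest Δλ = 61.6° (east) — does not cross 180°.
Leg 2: -94.8° → -63.3°, shortest Δλ = 31.5° (east) — does not cross 180°.
Leg 3: -63.3° → +92.5°, shortest Δλ = 155.8° (east) — does not cross 180°.
Total crossings: 0.

0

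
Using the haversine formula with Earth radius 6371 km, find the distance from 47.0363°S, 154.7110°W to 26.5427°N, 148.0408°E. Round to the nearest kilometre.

9989 km

Δλ = 148.0408 − -154.7110 = 302.7518°; wrapped into (−180°, 180°]: -57.2482°.
Δφ = 26.5427 − -47.0363 = 73.5790°.
a = sin²(Δφ/2) + cos φ₁ · cos φ₂ · sin²(Δλ/2) = 0.498580.
c = 2·atan2(√a, √(1−a)) = 1.56796 rad → d = 6371·c ≈ 9989.45 km.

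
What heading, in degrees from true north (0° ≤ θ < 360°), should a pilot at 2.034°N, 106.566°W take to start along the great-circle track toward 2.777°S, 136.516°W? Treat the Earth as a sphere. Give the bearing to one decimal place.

Δλ = -136.516 − -106.566 = -29.950°.
θ = atan2( sin Δλ · cos φ₂ , cos φ₁ · sin φ₂ − sin φ₁ · cos φ₂ · cos Δλ )
  = atan2(-0.49866, -0.07914) = -99.017° → normalised to [0°, 360°): 260.983°.

261.0°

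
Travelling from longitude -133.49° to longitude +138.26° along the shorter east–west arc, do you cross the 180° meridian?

Yes

Naïve |138.26 − -133.49| = 271.75° > 180°, so the shorter arc goes the other way round — across 180°.
Signed shortest Δλ = ((138.26 − -133.49 + 180) mod 360) − 180 = -88.25°.
Going west by 88.25° from -133.49° passes through 180° before reaching +138.26°.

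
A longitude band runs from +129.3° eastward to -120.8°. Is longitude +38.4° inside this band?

No

Band width going east from +129.3° to -120.8°: ((-120.8 − 129.3) mod 360) = 109.9°.
Offset of +38.4° east of the west edge: ((38.4 − 129.3) mod 360) = 269.1°.
269.1° > 109.9° ⇒ outside.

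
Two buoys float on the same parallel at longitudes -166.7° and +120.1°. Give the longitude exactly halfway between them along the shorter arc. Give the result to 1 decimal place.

+156.7°

Signed shortest Δλ from -166.7° to +120.1° is -73.2°.
Midpoint longitude = -166.7° + (-73.2°)/2 = -166.7° − 36.6° = -203.3°.
Normalise into (−180°, 180°]: +156.7°.
(The naïve average (-166.7 + +120.1)/2 = -23.3° is on the wrong side of the globe.)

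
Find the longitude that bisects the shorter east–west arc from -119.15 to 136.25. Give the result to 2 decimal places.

Signed shortest Δλ from -119.15° to +136.25° is -104.60°.
Midpoint longitude = -119.15° + (-104.60°)/2 = -119.15° − 52.30° = -171.45°.
(The naïve average (-119.15 + +136.25)/2 = 8.55° is on the wrong side of the globe.)

-171.45°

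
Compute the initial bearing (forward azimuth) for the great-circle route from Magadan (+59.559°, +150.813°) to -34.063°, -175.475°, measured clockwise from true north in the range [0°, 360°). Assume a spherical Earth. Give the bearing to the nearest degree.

152°

Δλ = -175.475 − 150.813 = -326.288°; wrapped into (−180°, 180°]: 33.712°.
θ = atan2( sin Δλ · cos φ₂ , cos φ₁ · sin φ₂ − sin φ₁ · cos φ₂ · cos Δλ )
  = atan2(0.45979, -0.87790) = 152.357° → normalised to [0°, 360°): 152.357°.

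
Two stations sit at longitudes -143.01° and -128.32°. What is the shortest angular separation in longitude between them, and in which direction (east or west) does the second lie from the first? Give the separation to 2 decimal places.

Raw difference: -128.32 − -143.01 = 14.69°.
Normalise into (−180°, 180°]: 14.69° stays 14.69°.
Positive ⇒ the second point lies to the east; separation 14.69°.

14.69° east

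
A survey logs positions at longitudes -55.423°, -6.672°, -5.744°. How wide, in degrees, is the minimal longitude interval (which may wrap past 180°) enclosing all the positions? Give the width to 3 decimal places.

49.679°

Sort the longitudes: -55.423°, -6.672°, -5.744°.
Eastward gaps between consecutive values (wrapping around): 48.751°, 0.928°, 310.321°.
Largest gap = 310.321° ⇒ minimal covering band is its complement: 360° − 310.321° = 49.679°.
Band runs from -55.423° eastward to -5.744°.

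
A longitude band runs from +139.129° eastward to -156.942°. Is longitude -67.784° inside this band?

Band width going east from +139.129° to -156.942°: ((-156.942 − 139.129) mod 360) = 63.929°.
Offset of -67.784° east of the west edge: ((-67.784 − 139.129) mod 360) = 153.087°.
153.087° > 63.929° ⇒ outside.

No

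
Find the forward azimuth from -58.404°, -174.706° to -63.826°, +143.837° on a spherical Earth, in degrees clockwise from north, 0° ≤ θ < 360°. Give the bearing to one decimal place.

237.1°

Δλ = 143.837 − -174.706 = 318.543°; wrapped into (−180°, 180°]: -41.457°.
θ = atan2( sin Δλ · cos φ₂ , cos φ₁ · sin φ₂ − sin φ₁ · cos φ₂ · cos Δλ )
  = atan2(-0.29203, -0.18862) = -122.858° → normalised to [0°, 360°): 237.142°.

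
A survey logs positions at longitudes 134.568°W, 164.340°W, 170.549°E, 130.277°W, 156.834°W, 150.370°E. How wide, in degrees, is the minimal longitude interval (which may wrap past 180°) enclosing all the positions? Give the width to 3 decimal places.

79.353°

Sort the longitudes: -164.340°, -156.834°, -134.568°, -130.277°, +150.370°, +170.549°.
Eastward gaps between consecutive values (wrapping around): 7.506°, 22.266°, 4.291°, 280.647°, 20.179°, 25.111°.
Largest gap = 280.647° ⇒ minimal covering band is its complement: 360° − 280.647° = 79.353°.
Band runs from +150.370° eastward to -130.277°, crossing the antimeridian.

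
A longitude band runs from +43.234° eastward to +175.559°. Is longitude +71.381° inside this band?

Band width going east from +43.234° to +175.559°: ((175.559 − 43.234) mod 360) = 132.325°.
Offset of +71.381° east of the west edge: ((71.381 − 43.234) mod 360) = 28.147°.
28.147° ≤ 132.325° ⇒ inside.

Yes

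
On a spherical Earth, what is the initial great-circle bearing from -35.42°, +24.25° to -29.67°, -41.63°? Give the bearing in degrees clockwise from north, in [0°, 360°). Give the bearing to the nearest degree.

Δλ = -41.63 − 24.25 = -65.88°.
θ = atan2( sin Δλ · cos φ₂ , cos φ₁ · sin φ₂ − sin φ₁ · cos φ₂ · cos Δλ )
  = atan2(-0.79303, -0.19760) = -103.992° → normalised to [0°, 360°): 256.008°.

256°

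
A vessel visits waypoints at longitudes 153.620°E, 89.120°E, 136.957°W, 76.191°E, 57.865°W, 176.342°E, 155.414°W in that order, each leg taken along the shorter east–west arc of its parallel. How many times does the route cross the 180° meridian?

Leg 1: +153.620° → +89.120°, shortest Δλ = -64.5° (west) — does not cross 180°.
Leg 2: +89.120° → -136.957°, shortest Δλ = 133.923° (east) — crosses 180°.
Leg 3: -136.957° → +76.191°, shortest Δλ = -146.852° (west) — crosses 180°.
Leg 4: +76.191° → -57.865°, shortest Δλ = -134.056° (west) — does not cross 180°.
Leg 5: -57.865° → +176.342°, shortest Δλ = -125.793° (west) — crosses 180°.
Leg 6: +176.342° → -155.414°, shortest Δλ = 28.244° (east) — crosses 180°.
Total crossings: 4.

4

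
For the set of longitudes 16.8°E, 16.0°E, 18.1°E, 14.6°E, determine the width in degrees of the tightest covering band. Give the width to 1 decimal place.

Sort the longitudes: +14.6°, +16.0°, +16.8°, +18.1°.
Eastward gaps between consecutive values (wrapping around): 1.4°, 0.8°, 1.3°, 356.5°.
Largest gap = 356.5° ⇒ minimal covering band is its complement: 360° − 356.5° = 3.5°.
Band runs from +14.6° eastward to +18.1°.

3.5°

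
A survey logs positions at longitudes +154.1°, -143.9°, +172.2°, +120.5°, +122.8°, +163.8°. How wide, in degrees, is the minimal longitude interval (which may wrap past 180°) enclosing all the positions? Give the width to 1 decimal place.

95.6°

Sort the longitudes: -143.9°, +120.5°, +122.8°, +154.1°, +163.8°, +172.2°.
Eastward gaps between consecutive values (wrapping around): 264.4°, 2.3°, 31.3°, 9.7°, 8.4°, 43.9°.
Largest gap = 264.4° ⇒ minimal covering band is its complement: 360° − 264.4° = 95.6°.
Band runs from +120.5° eastward to -143.9°, crossing the antimeridian.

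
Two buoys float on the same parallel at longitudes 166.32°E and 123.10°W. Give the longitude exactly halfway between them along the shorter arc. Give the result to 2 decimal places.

158.39°W

Signed shortest Δλ from +166.32° to -123.10° is +70.58°.
Midpoint longitude = +166.32° + (+70.58°)/2 = +166.32° + 35.29° = +201.61°.
Normalise into (−180°, 180°]: -158.39°.
(The naïve average (+166.32 + -123.10)/2 = 21.61° is on the wrong side of the globe.)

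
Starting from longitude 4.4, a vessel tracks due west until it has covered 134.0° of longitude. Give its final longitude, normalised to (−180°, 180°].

Start at +4.4°; shift −134.0° → -129.6°.
-129.6° already lies in (−180°, 180°].

-129.6°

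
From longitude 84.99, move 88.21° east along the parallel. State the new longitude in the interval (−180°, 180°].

+173.20°

Start at +84.99°; shift +88.21° → +173.20°.
+173.20° already lies in (−180°, 180°].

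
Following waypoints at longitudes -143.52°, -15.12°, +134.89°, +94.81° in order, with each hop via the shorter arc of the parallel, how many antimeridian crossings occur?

Leg 1: -143.52° → -15.12°, shortest Δλ = 128.4° (east) — does not cross 180°.
Leg 2: -15.12° → +134.89°, shortest Δλ = 150.01° (east) — does not cross 180°.
Leg 3: +134.89° → +94.81°, shortest Δλ = -40.08° (west) — does not cross 180°.
Total crossings: 0.

0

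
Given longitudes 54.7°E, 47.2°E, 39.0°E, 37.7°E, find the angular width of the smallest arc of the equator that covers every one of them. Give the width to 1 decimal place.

17.0°

Sort the longitudes: +37.7°, +39.0°, +47.2°, +54.7°.
Eastward gaps between consecutive values (wrapping around): 1.3°, 8.2°, 7.5°, 343.0°.
Largest gap = 343.0° ⇒ minimal covering band is its complement: 360° − 343.0° = 17.0°.
Band runs from +37.7° eastward to +54.7°.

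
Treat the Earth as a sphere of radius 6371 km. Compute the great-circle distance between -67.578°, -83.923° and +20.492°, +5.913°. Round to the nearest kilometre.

12100 km

Δλ = 5.913 − -83.923 = 89.836°.
Δφ = 20.492 − -67.578 = 88.070°.
a = sin²(Δφ/2) + cos φ₁ · cos φ₂ · sin²(Δλ/2) = 0.661294.
c = 2·atan2(√a, √(1−a)) = 1.89926 rad → d = 6371·c ≈ 12100.18 km.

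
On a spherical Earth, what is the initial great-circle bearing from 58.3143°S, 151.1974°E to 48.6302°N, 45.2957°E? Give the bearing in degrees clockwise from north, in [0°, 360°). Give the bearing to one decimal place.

290.7°

Δλ = 45.2957 − 151.1974 = -105.9017°.
θ = atan2( sin Δλ · cos φ₂ , cos φ₁ · sin φ₂ − sin φ₁ · cos φ₂ · cos Δλ )
  = atan2(-0.63563, 0.24009) = -69.307° → normalised to [0°, 360°): 290.693°.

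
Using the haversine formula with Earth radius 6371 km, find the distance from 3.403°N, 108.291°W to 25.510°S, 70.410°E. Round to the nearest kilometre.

17553 km

Δλ = 70.410 − -108.291 = 178.701°.
Δφ = -25.510 − 3.403 = -28.913°.
a = sin²(Δφ/2) + cos φ₁ · cos φ₂ · sin²(Δλ/2) = 0.963126.
c = 2·atan2(√a, √(1−a)) = 2.75514 rad → d = 6371·c ≈ 17552.98 km.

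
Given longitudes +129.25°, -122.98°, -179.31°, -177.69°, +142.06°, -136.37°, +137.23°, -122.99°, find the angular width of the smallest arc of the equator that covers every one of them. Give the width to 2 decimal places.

107.77°

Sort the longitudes: -179.31°, -177.69°, -136.37°, -122.99°, -122.98°, +129.25°, +137.23°, +142.06°.
Eastward gaps between consecutive values (wrapping around): 1.62°, 41.32°, 13.38°, 0.01°, 252.23°, 7.98°, 4.83°, 38.63°.
Largest gap = 252.23° ⇒ minimal covering band is its complement: 360° − 252.23° = 107.77°.
Band runs from +129.25° eastward to -122.98°, crossing the antimeridian.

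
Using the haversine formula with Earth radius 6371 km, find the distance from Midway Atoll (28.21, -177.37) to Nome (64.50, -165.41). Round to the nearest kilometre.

4123 km

Δλ = -165.41 − -177.37 = 11.96°.
Δφ = 64.50 − 28.21 = 36.29°.
a = sin²(Δφ/2) + cos φ₁ · cos φ₂ · sin²(Δλ/2) = 0.101102.
c = 2·atan2(√a, √(1−a)) = 0.64716 rad → d = 6371·c ≈ 4123.09 km.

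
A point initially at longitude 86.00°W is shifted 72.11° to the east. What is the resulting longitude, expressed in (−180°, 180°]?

Start at -86.00°; shift +72.11° → -13.89°.
-13.89° already lies in (−180°, 180°].

13.89°W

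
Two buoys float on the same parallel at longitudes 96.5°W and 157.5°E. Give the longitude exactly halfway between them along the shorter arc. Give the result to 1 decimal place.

149.5°W

Signed shortest Δλ from -96.5° to +157.5° is -106.0°.
Midpoint longitude = -96.5° + (-106.0°)/2 = -96.5° − 53.0° = -149.5°.
(The naïve average (-96.5 + +157.5)/2 = 30.5° is on the wrong side of the globe.)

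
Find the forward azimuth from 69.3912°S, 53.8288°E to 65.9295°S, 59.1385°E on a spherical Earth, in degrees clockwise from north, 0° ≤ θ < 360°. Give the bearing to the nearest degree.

33°

Δλ = 59.1385 − 53.8288 = 5.3097°.
θ = atan2( sin Δλ · cos φ₂ , cos φ₁ · sin φ₂ − sin φ₁ · cos φ₂ · cos Δλ )
  = atan2(0.03774, 0.05874) = 32.721° → normalised to [0°, 360°): 32.721°.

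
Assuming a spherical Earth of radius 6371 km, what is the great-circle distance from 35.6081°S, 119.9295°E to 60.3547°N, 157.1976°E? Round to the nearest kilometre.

Δλ = 157.1976 − 119.9295 = 37.2681°.
Δφ = 60.3547 − -35.6081 = 95.9628°.
a = sin²(Δφ/2) + cos φ₁ · cos φ₂ · sin²(Δλ/2) = 0.592998.
c = 2·atan2(√a, √(1−a)) = 1.75788 rad → d = 6371·c ≈ 11199.46 km.

11199 km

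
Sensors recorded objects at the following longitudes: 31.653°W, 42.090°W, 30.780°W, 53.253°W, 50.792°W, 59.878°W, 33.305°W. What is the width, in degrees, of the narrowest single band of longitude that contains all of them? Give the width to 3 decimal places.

29.098°

Sort the longitudes: -59.878°, -53.253°, -50.792°, -42.090°, -33.305°, -31.653°, -30.780°.
Eastward gaps between consecutive values (wrapping around): 6.625°, 2.461°, 8.702°, 8.785°, 1.652°, 0.873°, 330.902°.
Largest gap = 330.902° ⇒ minimal covering band is its complement: 360° − 330.902° = 29.098°.
Band runs from -59.878° eastward to -30.780°.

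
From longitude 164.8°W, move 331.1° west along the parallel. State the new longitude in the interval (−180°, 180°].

135.9°W

Start at -164.8°; shift −331.1° → -495.9°.
-495.9° lies outside (−180°, 180°]; add 360° → -135.9°.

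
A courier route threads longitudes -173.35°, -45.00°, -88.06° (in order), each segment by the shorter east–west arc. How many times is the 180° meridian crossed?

0

Leg 1: -173.35° → -45.00°, shortest Δλ = 128.35° (east) — does not cross 180°.
Leg 2: -45.00° → -88.06°, shortest Δλ = -43.06° (west) — does not cross 180°.
Total crossings: 0.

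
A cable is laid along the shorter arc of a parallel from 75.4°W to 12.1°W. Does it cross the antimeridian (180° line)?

No

Signed shortest Δλ = ((-12.1 − -75.4 + 180) mod 360) − 180 = 63.3°.
Going east by 63.3° from -75.4° reaches -12.1° without touching 180°.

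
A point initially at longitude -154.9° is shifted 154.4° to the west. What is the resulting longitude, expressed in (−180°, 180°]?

+50.7°

Start at -154.9°; shift −154.4° → -309.3°.
-309.3° lies outside (−180°, 180°]; add 360° → +50.7°.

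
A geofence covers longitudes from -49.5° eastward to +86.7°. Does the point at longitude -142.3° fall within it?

Band width going east from -49.5° to +86.7°: ((86.7 − -49.5) mod 360) = 136.2°.
Offset of -142.3° east of the west edge: ((-142.3 − -49.5) mod 360) = 267.2°.
267.2° > 136.2° ⇒ outside.

No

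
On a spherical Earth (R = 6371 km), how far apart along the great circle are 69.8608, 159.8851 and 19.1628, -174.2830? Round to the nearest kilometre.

5901 km

Δλ = -174.2830 − 159.8851 = -334.1681°; wrapped into (−180°, 180°]: 25.8319°.
Δφ = 19.1628 − 69.8608 = -50.6980°.
a = sin²(Δφ/2) + cos φ₁ · cos φ₂ · sin²(Δλ/2) = 0.199545.
c = 2·atan2(√a, √(1−a)) = 0.92616 rad → d = 6371·c ≈ 5900.55 km.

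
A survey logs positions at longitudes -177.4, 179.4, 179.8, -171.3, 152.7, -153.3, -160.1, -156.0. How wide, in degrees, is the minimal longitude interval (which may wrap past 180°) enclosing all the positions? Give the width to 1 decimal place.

54.0°

Sort the longitudes: -177.4°, -171.3°, -160.1°, -156.0°, -153.3°, +152.7°, +179.4°, +179.8°.
Eastward gaps between consecutive values (wrapping around): 6.1°, 11.2°, 4.1°, 2.7°, 306.0°, 26.7°, 0.4°, 2.8°.
Largest gap = 306.0° ⇒ minimal covering band is its complement: 360° − 306.0° = 54.0°.
Band runs from +152.7° eastward to -153.3°, crossing the antimeridian.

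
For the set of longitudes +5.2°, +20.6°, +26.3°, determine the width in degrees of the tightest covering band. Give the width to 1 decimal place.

21.1°

Sort the longitudes: +5.2°, +20.6°, +26.3°.
Eastward gaps between consecutive values (wrapping around): 15.4°, 5.7°, 338.9°.
Largest gap = 338.9° ⇒ minimal covering band is its complement: 360° − 338.9° = 21.1°.
Band runs from +5.2° eastward to +26.3°.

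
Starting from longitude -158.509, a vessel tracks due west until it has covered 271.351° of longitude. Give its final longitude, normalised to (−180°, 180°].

Start at -158.509°; shift −271.351° → -429.860°.
-429.860° lies outside (−180°, 180°]; add 360° → -69.860°.

-69.860°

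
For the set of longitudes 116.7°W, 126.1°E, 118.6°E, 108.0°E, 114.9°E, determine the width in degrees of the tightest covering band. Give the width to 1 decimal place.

135.3°

Sort the longitudes: -116.7°, +108.0°, +114.9°, +118.6°, +126.1°.
Eastward gaps between consecutive values (wrapping around): 224.7°, 6.9°, 3.7°, 7.5°, 117.2°.
Largest gap = 224.7° ⇒ minimal covering band is its complement: 360° − 224.7° = 135.3°.
Band runs from +108.0° eastward to -116.7°, crossing the antimeridian.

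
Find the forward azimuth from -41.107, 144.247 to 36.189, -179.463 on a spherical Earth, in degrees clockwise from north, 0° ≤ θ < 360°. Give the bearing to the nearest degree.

29°

Δλ = -179.463 − 144.247 = -323.710°; wrapped into (−180°, 180°]: 36.290°.
θ = atan2( sin Δλ · cos φ₂ , cos φ₁ · sin φ₂ − sin φ₁ · cos φ₂ · cos Δλ )
  = atan2(0.47768, 0.87259) = 28.698° → normalised to [0°, 360°): 28.698°.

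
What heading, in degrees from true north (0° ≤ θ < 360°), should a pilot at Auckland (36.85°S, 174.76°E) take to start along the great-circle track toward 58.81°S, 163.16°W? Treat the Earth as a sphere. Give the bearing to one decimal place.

153.9°

Δλ = -163.16 − 174.76 = -337.92°; wrapped into (−180°, 180°]: 22.08°.
θ = atan2( sin Δλ · cos φ₂ , cos φ₁ · sin φ₂ − sin φ₁ · cos φ₂ · cos Δλ )
  = atan2(0.19467, -0.39674) = 153.864° → normalised to [0°, 360°): 153.864°.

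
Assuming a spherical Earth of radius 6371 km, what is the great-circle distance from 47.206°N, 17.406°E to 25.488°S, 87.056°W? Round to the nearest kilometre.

13117 km

Δλ = -87.056 − 17.406 = -104.462°.
Δφ = -25.488 − 47.206 = -72.694°.
a = sin²(Δφ/2) + cos φ₁ · cos φ₂ · sin²(Δλ/2) = 0.734461.
c = 2·atan2(√a, √(1−a)) = 2.05887 rad → d = 6371·c ≈ 13117.03 km.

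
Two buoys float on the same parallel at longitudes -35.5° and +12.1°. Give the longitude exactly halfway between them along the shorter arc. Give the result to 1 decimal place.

-11.7°

Signed shortest Δλ from -35.5° to +12.1° is +47.6°.
Midpoint longitude = -35.5° + (+47.6°)/2 = -35.5° + 23.8° = -11.7°.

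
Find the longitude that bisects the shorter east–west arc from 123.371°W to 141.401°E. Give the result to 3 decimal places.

Signed shortest Δλ from -123.371° to +141.401° is -95.228°.
Midpoint longitude = -123.371° + (-95.228°)/2 = -123.371° − 47.614° = -170.985°.
(The naïve average (-123.371 + +141.401)/2 = 9.015° is on the wrong side of the globe.)

170.985°W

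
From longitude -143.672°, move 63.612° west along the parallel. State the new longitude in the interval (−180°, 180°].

+152.716°

Start at -143.672°; shift −63.612° → -207.284°.
-207.284° lies outside (−180°, 180°]; add 360° → +152.716°.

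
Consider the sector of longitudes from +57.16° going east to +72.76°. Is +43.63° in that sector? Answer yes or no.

No

Band width going east from +57.16° to +72.76°: ((72.76 − 57.16) mod 360) = 15.60°.
Offset of +43.63° east of the west edge: ((43.63 − 57.16) mod 360) = 346.47°.
346.47° > 15.60° ⇒ outside.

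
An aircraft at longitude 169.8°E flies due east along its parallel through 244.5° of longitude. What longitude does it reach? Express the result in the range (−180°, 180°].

54.3°E

Start at +169.8°; shift +244.5° → +414.3°.
+414.3° lies outside (−180°, 180°]; subtract 360° → +54.3°.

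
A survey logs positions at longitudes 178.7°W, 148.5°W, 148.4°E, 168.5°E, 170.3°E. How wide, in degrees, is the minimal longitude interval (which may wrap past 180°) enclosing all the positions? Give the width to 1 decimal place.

63.1°

Sort the longitudes: -178.7°, -148.5°, +148.4°, +168.5°, +170.3°.
Eastward gaps between consecutive values (wrapping around): 30.2°, 296.9°, 20.1°, 1.8°, 11.0°.
Largest gap = 296.9° ⇒ minimal covering band is its complement: 360° − 296.9° = 63.1°.
Band runs from +148.4° eastward to -148.5°, crossing the antimeridian.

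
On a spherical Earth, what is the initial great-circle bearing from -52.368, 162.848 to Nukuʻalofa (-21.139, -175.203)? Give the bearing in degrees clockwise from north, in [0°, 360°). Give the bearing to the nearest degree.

37°

Δλ = -175.203 − 162.848 = -338.051°; wrapped into (−180°, 180°]: 21.949°.
θ = atan2( sin Δλ · cos φ₂ , cos φ₁ · sin φ₂ − sin φ₁ · cos φ₂ · cos Δλ )
  = atan2(0.34863, 0.46492) = 36.865° → normalised to [0°, 360°): 36.865°.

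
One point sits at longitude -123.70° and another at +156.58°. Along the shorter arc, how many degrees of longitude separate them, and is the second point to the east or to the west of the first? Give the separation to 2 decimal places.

79.72° west

Raw difference: 156.58 − -123.70 = 280.28°.
Normalise into (−180°, 180°]: 280.28° − 360° = -79.72°.
Negative ⇒ the second point lies to the west; separation 79.72°.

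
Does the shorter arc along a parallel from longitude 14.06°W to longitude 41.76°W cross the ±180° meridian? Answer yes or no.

No

Signed shortest Δλ = ((-41.76 − -14.06 + 180) mod 360) − 180 = -27.7°.
Going west by 27.7° from -14.06° reaches -41.76° without touching 180°.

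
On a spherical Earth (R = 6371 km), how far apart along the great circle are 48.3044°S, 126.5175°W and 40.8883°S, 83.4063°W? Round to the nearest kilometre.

3463 km

Δλ = -83.4063 − -126.5175 = 43.1112°.
Δφ = -40.8883 − -48.3044 = 7.4161°.
a = sin²(Δφ/2) + cos φ₁ · cos φ₂ · sin²(Δλ/2) = 0.072062.
c = 2·atan2(√a, √(1−a)) = 0.54355 rad → d = 6371·c ≈ 3462.98 km.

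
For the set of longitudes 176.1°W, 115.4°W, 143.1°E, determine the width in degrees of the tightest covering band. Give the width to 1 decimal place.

Sort the longitudes: -176.1°, -115.4°, +143.1°.
Eastward gaps between consecutive values (wrapping around): 60.7°, 258.5°, 40.8°.
Largest gap = 258.5° ⇒ minimal covering band is its complement: 360° − 258.5° = 101.5°.
Band runs from +143.1° eastward to -115.4°, crossing the antimeridian.

101.5°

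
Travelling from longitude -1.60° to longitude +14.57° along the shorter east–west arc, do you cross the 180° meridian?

No

Signed shortest Δλ = ((14.57 − -1.60 + 180) mod 360) − 180 = 16.17°.
Going east by 16.17° from -1.60° reaches +14.57° without touching 180°.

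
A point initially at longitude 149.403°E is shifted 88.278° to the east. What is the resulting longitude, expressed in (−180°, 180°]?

122.319°W

Start at +149.403°; shift +88.278° → +237.681°.
+237.681° lies outside (−180°, 180°]; subtract 360° → -122.319°.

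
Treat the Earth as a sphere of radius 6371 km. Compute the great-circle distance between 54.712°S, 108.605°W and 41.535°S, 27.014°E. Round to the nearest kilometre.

8515 km

Δλ = 27.014 − -108.605 = 135.619°.
Δφ = -41.535 − -54.712 = 13.177°.
a = sin²(Δφ/2) + cos φ₁ · cos φ₂ · sin²(Δλ/2) = 0.383908.
c = 2·atan2(√a, √(1−a)) = 1.33647 rad → d = 6371·c ≈ 8514.67 km.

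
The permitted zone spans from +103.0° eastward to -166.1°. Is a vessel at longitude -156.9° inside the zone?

No

Band width going east from +103.0° to -166.1°: ((-166.1 − 103.0) mod 360) = 90.9°.
Offset of -156.9° east of the west edge: ((-156.9 − 103.0) mod 360) = 100.1°.
100.1° > 90.9° ⇒ outside.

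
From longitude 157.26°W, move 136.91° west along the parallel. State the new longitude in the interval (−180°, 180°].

Start at -157.26°; shift −136.91° → -294.17°.
-294.17° lies outside (−180°, 180°]; add 360° → +65.83°.

65.83°E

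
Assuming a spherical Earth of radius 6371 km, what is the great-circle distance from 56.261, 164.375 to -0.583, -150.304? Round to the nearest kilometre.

7510 km

Δλ = -150.304 − 164.375 = -314.679°; wrapped into (−180°, 180°]: 45.321°.
Δφ = -0.583 − 56.261 = -56.844°.
a = sin²(Δφ/2) + cos φ₁ · cos φ₂ · sin²(Δλ/2) = 0.308977.
c = 2·atan2(√a, √(1−a)) = 1.17879 rad → d = 6371·c ≈ 7510.05 km.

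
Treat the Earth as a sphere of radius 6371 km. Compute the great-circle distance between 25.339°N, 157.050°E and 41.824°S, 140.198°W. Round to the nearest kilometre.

9861 km

Δλ = -140.198 − 157.050 = -297.248°; wrapped into (−180°, 180°]: 62.752°.
Δφ = -41.824 − 25.339 = -67.163°.
a = sin²(Δφ/2) + cos φ₁ · cos φ₂ · sin²(Δλ/2) = 0.488517.
c = 2·atan2(√a, √(1−a)) = 1.54783 rad → d = 6371·c ≈ 9861.21 km.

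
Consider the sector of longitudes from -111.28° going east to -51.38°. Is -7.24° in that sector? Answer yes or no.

Band width going east from -111.28° to -51.38°: ((-51.38 − -111.28) mod 360) = 59.90°.
Offset of -7.24° east of the west edge: ((-7.24 − -111.28) mod 360) = 104.04°.
104.04° > 59.90° ⇒ outside.

No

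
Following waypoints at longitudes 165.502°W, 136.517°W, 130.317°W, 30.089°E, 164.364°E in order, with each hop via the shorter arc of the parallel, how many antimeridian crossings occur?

0

Leg 1: -165.502° → -136.517°, shortest Δλ = 28.985° (east) — does not cross 180°.
Leg 2: -136.517° → -130.317°, shortest Δλ = 6.2° (east) — does not cross 180°.
Leg 3: -130.317° → +30.089°, shortest Δλ = 160.406° (east) — does not cross 180°.
Leg 4: +30.089° → +164.364°, shortest Δλ = 134.275° (east) — does not cross 180°.
Total crossings: 0.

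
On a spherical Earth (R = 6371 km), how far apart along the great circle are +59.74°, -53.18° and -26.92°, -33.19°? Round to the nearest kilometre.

9809 km

Δλ = -33.19 − -53.18 = 19.99°.
Δφ = -26.92 − 59.74 = -86.66°.
a = sin²(Δφ/2) + cos φ₁ · cos φ₂ · sin²(Δλ/2) = 0.484405.
c = 2·atan2(√a, √(1−a)) = 1.53960 rad → d = 6371·c ≈ 9808.80 km.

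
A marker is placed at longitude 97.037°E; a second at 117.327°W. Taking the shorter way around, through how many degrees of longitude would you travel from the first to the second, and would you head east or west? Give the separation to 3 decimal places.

Raw difference: -117.327 − 97.037 = -214.364°.
Normalise into (−180°, 180°]: -214.364° + 360° = 145.636°.
Positive ⇒ the second point lies to the east; separation 145.636°.

145.636° east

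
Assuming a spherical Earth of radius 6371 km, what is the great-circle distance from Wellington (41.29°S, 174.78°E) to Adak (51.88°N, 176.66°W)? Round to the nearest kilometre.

10393 km

Δλ = -176.66 − 174.78 = -351.44°; wrapped into (−180°, 180°]: 8.56°.
Δφ = 51.88 − -41.29 = 93.17°.
a = sin²(Δφ/2) + cos φ₁ · cos φ₂ · sin²(Δλ/2) = 0.530233.
c = 2·atan2(√a, √(1−a)) = 1.63130 rad → d = 6371·c ≈ 10393.00 km.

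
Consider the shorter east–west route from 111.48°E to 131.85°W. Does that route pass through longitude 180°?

Naïve |-131.85 − 111.48| = 243.33° > 180°, so the shorter arc goes the other way round — across 180°.
Signed shortest Δλ = ((-131.85 − 111.48 + 180) mod 360) − 180 = 116.67°.
Going east by 116.67° from +111.48° passes through 180° before reaching -131.85°.

Yes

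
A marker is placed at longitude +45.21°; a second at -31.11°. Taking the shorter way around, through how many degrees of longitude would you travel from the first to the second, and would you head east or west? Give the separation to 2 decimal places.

76.32° west

Raw difference: -31.11 − 45.21 = -76.32°.
Normalise into (−180°, 180°]: -76.32° stays -76.32°.
Negative ⇒ the second point lies to the west; separation 76.32°.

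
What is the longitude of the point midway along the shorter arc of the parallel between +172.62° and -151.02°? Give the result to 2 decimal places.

-169.20°

Signed shortest Δλ from +172.62° to -151.02° is +36.36°.
Midpoint longitude = +172.62° + (+36.36°)/2 = +172.62° + 18.18° = +190.80°.
Normalise into (−180°, 180°]: -169.20°.
(The naïve average (+172.62 + -151.02)/2 = 10.8° is on the wrong side of the globe.)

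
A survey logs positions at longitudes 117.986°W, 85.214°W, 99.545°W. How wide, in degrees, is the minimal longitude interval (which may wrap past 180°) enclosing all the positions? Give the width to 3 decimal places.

Sort the longitudes: -117.986°, -99.545°, -85.214°.
Eastward gaps between consecutive values (wrapping around): 18.441°, 14.331°, 327.228°.
Largest gap = 327.228° ⇒ minimal covering band is its complement: 360° − 327.228° = 32.772°.
Band runs from -117.986° eastward to -85.214°.

32.772°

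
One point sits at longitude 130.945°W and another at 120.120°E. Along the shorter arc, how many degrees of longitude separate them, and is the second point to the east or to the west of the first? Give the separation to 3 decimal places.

Raw difference: 120.120 − -130.945 = 251.065°.
Normalise into (−180°, 180°]: 251.065° − 360° = -108.935°.
Negative ⇒ the second point lies to the west; separation 108.935°.

108.935° west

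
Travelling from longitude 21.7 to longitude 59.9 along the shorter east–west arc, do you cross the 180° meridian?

No

Signed shortest Δλ = ((59.9 − 21.7 + 180) mod 360) − 180 = 38.2°.
Going east by 38.2° from +21.7° reaches +59.9° without touching 180°.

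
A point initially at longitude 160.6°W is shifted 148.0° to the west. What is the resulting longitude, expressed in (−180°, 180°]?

51.4°E

Start at -160.6°; shift −148.0° → -308.6°.
-308.6° lies outside (−180°, 180°]; add 360° → +51.4°.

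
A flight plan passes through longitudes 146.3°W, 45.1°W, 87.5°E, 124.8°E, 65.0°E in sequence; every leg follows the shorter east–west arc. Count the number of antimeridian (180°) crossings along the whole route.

0

Leg 1: -146.3° → -45.1°, shortest Δλ = 101.2° (east) — does not cross 180°.
Leg 2: -45.1° → +87.5°, shortest Δλ = 132.6° (east) — does not cross 180°.
Leg 3: +87.5° → +124.8°, shortest Δλ = 37.3° (east) — does not cross 180°.
Leg 4: +124.8° → +65.0°, shortest Δλ = -59.8° (west) — does not cross 180°.
Total crossings: 0.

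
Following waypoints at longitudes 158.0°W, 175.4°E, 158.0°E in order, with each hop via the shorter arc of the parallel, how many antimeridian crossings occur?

1

Leg 1: -158.0° → +175.4°, shortest Δλ = -26.6° (west) — crosses 180°.
Leg 2: +175.4° → +158.0°, shortest Δλ = -17.4° (west) — does not cross 180°.
Total crossings: 1.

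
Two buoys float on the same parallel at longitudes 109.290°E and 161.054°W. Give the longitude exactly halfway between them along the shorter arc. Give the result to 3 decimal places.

Signed shortest Δλ from +109.290° to -161.054° is +89.656°.
Midpoint longitude = +109.290° + (+89.656°)/2 = +109.290° + 44.828° = +154.118°.
(The naïve average (+109.290 + -161.054)/2 = -25.882° is on the wrong side of the globe.)

154.118°E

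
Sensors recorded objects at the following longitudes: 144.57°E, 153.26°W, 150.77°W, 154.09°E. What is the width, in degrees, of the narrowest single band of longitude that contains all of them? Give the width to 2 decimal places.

Sort the longitudes: -153.26°, -150.77°, +144.57°, +154.09°.
Eastward gaps between consecutive values (wrapping around): 2.49°, 295.34°, 9.52°, 52.65°.
Largest gap = 295.34° ⇒ minimal covering band is its complement: 360° − 295.34° = 64.66°.
Band runs from +144.57° eastward to -150.77°, crossing the antimeridian.

64.66°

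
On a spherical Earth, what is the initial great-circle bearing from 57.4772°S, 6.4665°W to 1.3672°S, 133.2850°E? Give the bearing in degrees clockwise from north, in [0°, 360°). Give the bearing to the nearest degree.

Δλ = 133.2850 − -6.4665 = 139.7515°.
θ = atan2( sin Δλ · cos φ₂ , cos φ₁ · sin φ₂ − sin φ₁ · cos φ₂ · cos Δλ )
  = atan2(0.64592, -0.65620) = 135.452° → normalised to [0°, 360°): 135.452°.

135°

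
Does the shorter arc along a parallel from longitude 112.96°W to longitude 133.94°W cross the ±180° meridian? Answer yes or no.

Signed shortest Δλ = ((-133.94 − -112.96 + 180) mod 360) − 180 = -20.98°.
Going west by 20.98° from -112.96° reaches -133.94° without touching 180°.

No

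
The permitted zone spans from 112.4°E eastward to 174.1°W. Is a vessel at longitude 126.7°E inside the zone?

Band width going east from +112.4° to -174.1°: ((-174.1 − 112.4) mod 360) = 73.5°.
Offset of +126.7° east of the west edge: ((126.7 − 112.4) mod 360) = 14.3°.
14.3° ≤ 73.5° ⇒ inside.

Yes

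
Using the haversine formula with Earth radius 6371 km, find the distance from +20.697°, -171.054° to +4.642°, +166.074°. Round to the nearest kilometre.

3049 km

Δλ = 166.074 − -171.054 = 337.128°; wrapped into (−180°, 180°]: -22.872°.
Δφ = 4.642 − 20.697 = -16.055°.
a = sin²(Δφ/2) + cos φ₁ · cos φ₂ · sin²(Δλ/2) = 0.056156.
c = 2·atan2(√a, √(1−a)) = 0.47850 rad → d = 6371·c ≈ 3048.51 km.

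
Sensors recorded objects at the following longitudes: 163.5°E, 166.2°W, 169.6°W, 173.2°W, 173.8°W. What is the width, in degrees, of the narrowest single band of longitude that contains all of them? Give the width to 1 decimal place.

Sort the longitudes: -173.8°, -173.2°, -169.6°, -166.2°, +163.5°.
Eastward gaps between consecutive values (wrapping around): 0.6°, 3.6°, 3.4°, 329.7°, 22.7°.
Largest gap = 329.7° ⇒ minimal covering band is its complement: 360° − 329.7° = 30.3°.
Band runs from +163.5° eastward to -166.2°, crossing the antimeridian.

30.3°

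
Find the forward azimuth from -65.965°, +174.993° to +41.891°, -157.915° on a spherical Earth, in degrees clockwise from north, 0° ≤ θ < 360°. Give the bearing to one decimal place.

Δλ = -157.915 − 174.993 = -332.908°; wrapped into (−180°, 180°]: 27.092°.
θ = atan2( sin Δλ · cos φ₂ , cos φ₁ · sin φ₂ − sin φ₁ · cos φ₂ · cos Δλ )
  = atan2(0.33902, 0.87723) = 21.130° → normalised to [0°, 360°): 21.130°.

21.1°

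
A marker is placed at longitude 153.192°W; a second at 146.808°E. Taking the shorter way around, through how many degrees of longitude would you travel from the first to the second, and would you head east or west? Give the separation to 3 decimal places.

60.000° west

Raw difference: 146.808 − -153.192 = 300.0°.
Normalise into (−180°, 180°]: 300.0° − 360° = -60.0°.
Negative ⇒ the second point lies to the west; separation 60.000°.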